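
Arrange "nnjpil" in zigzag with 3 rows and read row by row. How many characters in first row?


Zigzag "nnjpil" into 3 rows:
Placing characters:
  'n' => row 0
  'n' => row 1
  'j' => row 2
  'p' => row 1
  'i' => row 0
  'l' => row 1
Rows:
  Row 0: "ni"
  Row 1: "npl"
  Row 2: "j"
First row length: 2

2


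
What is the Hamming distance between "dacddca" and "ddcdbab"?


Comparing "dacddca" and "ddcdbab" position by position:
  Position 0: 'd' vs 'd' => same
  Position 1: 'a' vs 'd' => differ
  Position 2: 'c' vs 'c' => same
  Position 3: 'd' vs 'd' => same
  Position 4: 'd' vs 'b' => differ
  Position 5: 'c' vs 'a' => differ
  Position 6: 'a' vs 'b' => differ
Total differences (Hamming distance): 4

4


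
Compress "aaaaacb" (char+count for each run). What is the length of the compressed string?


Input: aaaaacb
Runs:
  'a' x 5 => "a5"
  'c' x 1 => "c1"
  'b' x 1 => "b1"
Compressed: "a5c1b1"
Compressed length: 6

6


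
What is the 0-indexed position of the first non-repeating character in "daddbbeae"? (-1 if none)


Input: daddbbeae
Character frequencies:
  'a': 2
  'b': 2
  'd': 3
  'e': 2
Scanning left to right for freq == 1:
  Position 0 ('d'): freq=3, skip
  Position 1 ('a'): freq=2, skip
  Position 2 ('d'): freq=3, skip
  Position 3 ('d'): freq=3, skip
  Position 4 ('b'): freq=2, skip
  Position 5 ('b'): freq=2, skip
  Position 6 ('e'): freq=2, skip
  Position 7 ('a'): freq=2, skip
  Position 8 ('e'): freq=2, skip
  No unique character found => answer = -1

-1


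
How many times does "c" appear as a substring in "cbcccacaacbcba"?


Searching for "c" in "cbcccacaacbcba"
Scanning each position:
  Position 0: "c" => MATCH
  Position 1: "b" => no
  Position 2: "c" => MATCH
  Position 3: "c" => MATCH
  Position 4: "c" => MATCH
  Position 5: "a" => no
  Position 6: "c" => MATCH
  Position 7: "a" => no
  Position 8: "a" => no
  Position 9: "c" => MATCH
  Position 10: "b" => no
  Position 11: "c" => MATCH
  Position 12: "b" => no
  Position 13: "a" => no
Total occurrences: 7

7


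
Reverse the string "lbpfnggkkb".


Input: lbpfnggkkb
Reading characters right to left:
  Position 9: 'b'
  Position 8: 'k'
  Position 7: 'k'
  Position 6: 'g'
  Position 5: 'g'
  Position 4: 'n'
  Position 3: 'f'
  Position 2: 'p'
  Position 1: 'b'
  Position 0: 'l'
Reversed: bkkggnfpbl

bkkggnfpbl


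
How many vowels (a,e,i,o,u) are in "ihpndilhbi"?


Input: ihpndilhbi
Checking each character:
  'i' at position 0: vowel (running total: 1)
  'h' at position 1: consonant
  'p' at position 2: consonant
  'n' at position 3: consonant
  'd' at position 4: consonant
  'i' at position 5: vowel (running total: 2)
  'l' at position 6: consonant
  'h' at position 7: consonant
  'b' at position 8: consonant
  'i' at position 9: vowel (running total: 3)
Total vowels: 3

3


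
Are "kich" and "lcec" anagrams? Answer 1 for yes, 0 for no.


Strings: "kich", "lcec"
Sorted first:  chik
Sorted second: ccel
Differ at position 1: 'h' vs 'c' => not anagrams

0


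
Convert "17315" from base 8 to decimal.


Input: "17315" in base 8
Positional expansion:
  Digit '1' (value 1) x 8^4 = 4096
  Digit '7' (value 7) x 8^3 = 3584
  Digit '3' (value 3) x 8^2 = 192
  Digit '1' (value 1) x 8^1 = 8
  Digit '5' (value 5) x 8^0 = 5
Sum = 7885

7885


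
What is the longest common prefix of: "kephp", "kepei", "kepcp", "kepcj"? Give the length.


Words: kephp, kepei, kepcp, kepcj
  Position 0: all 'k' => match
  Position 1: all 'e' => match
  Position 2: all 'p' => match
  Position 3: ('h', 'e', 'c', 'c') => mismatch, stop
LCP = "kep" (length 3)

3


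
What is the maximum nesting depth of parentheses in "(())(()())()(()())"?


Input: "(())(()())()(()())"
Tracking depth:
  Position 0 '(': depth becomes 1
  Position 1 '(': depth becomes 2
  Position 2 ')': depth becomes 1
  Position 3 ')': depth becomes 0
  Position 4 '(': depth becomes 1
  Position 5 '(': depth becomes 2
  Position 6 ')': depth becomes 1
  Position 7 '(': depth becomes 2
  Position 8 ')': depth becomes 1
  Position 9 ')': depth becomes 0
  Position 10 '(': depth becomes 1
  Position 11 ')': depth becomes 0
  Position 12 '(': depth becomes 1
  Position 13 '(': depth becomes 2
  Position 14 ')': depth becomes 1
  Position 15 '(': depth becomes 2
  Position 16 ')': depth becomes 1
  Position 17 ')': depth becomes 0
Maximum depth reached: 2

2


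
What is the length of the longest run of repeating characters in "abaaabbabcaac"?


Input: "abaaabbabcaac"
Scanning for longest run:
  Position 1 ('b'): new char, reset run to 1
  Position 2 ('a'): new char, reset run to 1
  Position 3 ('a'): continues run of 'a', length=2
  Position 4 ('a'): continues run of 'a', length=3
  Position 5 ('b'): new char, reset run to 1
  Position 6 ('b'): continues run of 'b', length=2
  Position 7 ('a'): new char, reset run to 1
  Position 8 ('b'): new char, reset run to 1
  Position 9 ('c'): new char, reset run to 1
  Position 10 ('a'): new char, reset run to 1
  Position 11 ('a'): continues run of 'a', length=2
  Position 12 ('c'): new char, reset run to 1
Longest run: 'a' with length 3

3


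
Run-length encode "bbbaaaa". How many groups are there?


Input: bbbaaaa
Scanning for consecutive runs:
  Group 1: 'b' x 3 (positions 0-2)
  Group 2: 'a' x 4 (positions 3-6)
Total groups: 2

2


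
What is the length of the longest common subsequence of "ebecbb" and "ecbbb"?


LCS of "ebecbb" and "ecbbb"
DP table:
           e    c    b    b    b
      0    0    0    0    0    0
  e   0    1    1    1    1    1
  b   0    1    1    2    2    2
  e   0    1    1    2    2    2
  c   0    1    2    2    2    2
  b   0    1    2    3    3    3
  b   0    1    2    3    4    4
LCS length = dp[6][5] = 4

4


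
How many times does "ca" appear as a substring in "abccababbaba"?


Searching for "ca" in "abccababbaba"
Scanning each position:
  Position 0: "ab" => no
  Position 1: "bc" => no
  Position 2: "cc" => no
  Position 3: "ca" => MATCH
  Position 4: "ab" => no
  Position 5: "ba" => no
  Position 6: "ab" => no
  Position 7: "bb" => no
  Position 8: "ba" => no
  Position 9: "ab" => no
  Position 10: "ba" => no
Total occurrences: 1

1


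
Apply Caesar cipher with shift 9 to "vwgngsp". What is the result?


Caesar cipher: shift "vwgngsp" by 9
  'v' (pos 21) + 9 = pos 4 = 'e'
  'w' (pos 22) + 9 = pos 5 = 'f'
  'g' (pos 6) + 9 = pos 15 = 'p'
  'n' (pos 13) + 9 = pos 22 = 'w'
  'g' (pos 6) + 9 = pos 15 = 'p'
  's' (pos 18) + 9 = pos 1 = 'b'
  'p' (pos 15) + 9 = pos 24 = 'y'
Result: efpwpby

efpwpby


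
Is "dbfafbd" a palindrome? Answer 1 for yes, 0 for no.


Input: dbfafbd
Reversed: dbfafbd
  Compare pos 0 ('d') with pos 6 ('d'): match
  Compare pos 1 ('b') with pos 5 ('b'): match
  Compare pos 2 ('f') with pos 4 ('f'): match
Result: palindrome

1


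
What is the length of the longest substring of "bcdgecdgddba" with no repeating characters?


Input: "bcdgecdgddba"
Sliding window (track last position of each char):
  Position 0 ('b'): window [0,0] length 1 -- new best
  Position 1 ('c'): window [0,1] length 2 -- new best
  Position 2 ('d'): window [0,2] length 3 -- new best
  Position 3 ('g'): window [0,3] length 4 -- new best
  Position 4 ('e'): window [0,4] length 5 -- new best
  Position 5 ('c'): repeat (last at 1), move window start to 2
  Position 5 ('c'): window [2,5] length 4
  Position 6 ('d'): repeat (last at 2), move window start to 3
  Position 6 ('d'): window [3,6] length 4
  Position 7 ('g'): repeat (last at 3), move window start to 4
  Position 7 ('g'): window [4,7] length 4
  Position 8 ('d'): repeat (last at 6), move window start to 7
  Position 8 ('d'): window [7,8] length 2
  Position 9 ('d'): repeat (last at 8), move window start to 9
  Position 9 ('d'): window [9,9] length 1
  Position 10 ('b'): window [9,10] length 2
  Position 11 ('a'): window [9,11] length 3
Longest substring with no repeats: "bcdge" with length 5

5


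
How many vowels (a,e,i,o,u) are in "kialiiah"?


Input: kialiiah
Checking each character:
  'k' at position 0: consonant
  'i' at position 1: vowel (running total: 1)
  'a' at position 2: vowel (running total: 2)
  'l' at position 3: consonant
  'i' at position 4: vowel (running total: 3)
  'i' at position 5: vowel (running total: 4)
  'a' at position 6: vowel (running total: 5)
  'h' at position 7: consonant
Total vowels: 5

5


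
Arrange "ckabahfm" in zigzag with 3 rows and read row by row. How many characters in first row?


Zigzag "ckabahfm" into 3 rows:
Placing characters:
  'c' => row 0
  'k' => row 1
  'a' => row 2
  'b' => row 1
  'a' => row 0
  'h' => row 1
  'f' => row 2
  'm' => row 1
Rows:
  Row 0: "ca"
  Row 1: "kbhm"
  Row 2: "af"
First row length: 2

2


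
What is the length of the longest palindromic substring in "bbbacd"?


Input: "bbbacd"
Checking substrings for palindromes:
  [0:3] "bbb" (len 3) => palindrome
  [0:2] "bb" (len 2) => palindrome
  [1:3] "bb" (len 2) => palindrome
Longest palindromic substring: "bbb" with length 3

3


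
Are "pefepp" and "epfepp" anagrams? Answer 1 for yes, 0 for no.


Strings: "pefepp", "epfepp"
Sorted first:  eefppp
Sorted second: eefppp
Sorted forms match => anagrams

1


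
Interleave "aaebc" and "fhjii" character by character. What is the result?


Interleaving "aaebc" and "fhjii":
  Position 0: 'a' from first, 'f' from second => "af"
  Position 1: 'a' from first, 'h' from second => "ah"
  Position 2: 'e' from first, 'j' from second => "ej"
  Position 3: 'b' from first, 'i' from second => "bi"
  Position 4: 'c' from first, 'i' from second => "ci"
Result: afahejbici

afahejbici


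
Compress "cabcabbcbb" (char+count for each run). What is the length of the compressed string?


Input: cabcabbcbb
Runs:
  'c' x 1 => "c1"
  'a' x 1 => "a1"
  'b' x 1 => "b1"
  'c' x 1 => "c1"
  'a' x 1 => "a1"
  'b' x 2 => "b2"
  'c' x 1 => "c1"
  'b' x 2 => "b2"
Compressed: "c1a1b1c1a1b2c1b2"
Compressed length: 16

16


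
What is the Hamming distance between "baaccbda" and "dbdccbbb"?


Comparing "baaccbda" and "dbdccbbb" position by position:
  Position 0: 'b' vs 'd' => differ
  Position 1: 'a' vs 'b' => differ
  Position 2: 'a' vs 'd' => differ
  Position 3: 'c' vs 'c' => same
  Position 4: 'c' vs 'c' => same
  Position 5: 'b' vs 'b' => same
  Position 6: 'd' vs 'b' => differ
  Position 7: 'a' vs 'b' => differ
Total differences (Hamming distance): 5

5


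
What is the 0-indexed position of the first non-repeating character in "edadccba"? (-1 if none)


Input: edadccba
Character frequencies:
  'a': 2
  'b': 1
  'c': 2
  'd': 2
  'e': 1
Scanning left to right for freq == 1:
  Position 0 ('e'): unique! => answer = 0

0


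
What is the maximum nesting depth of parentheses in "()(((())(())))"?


Input: "()(((())(())))"
Tracking depth:
  Position 0 '(': depth becomes 1
  Position 1 ')': depth becomes 0
  Position 2 '(': depth becomes 1
  Position 3 '(': depth becomes 2
  Position 4 '(': depth becomes 3
  Position 5 '(': depth becomes 4
  Position 6 ')': depth becomes 3
  Position 7 ')': depth becomes 2
  Position 8 '(': depth becomes 3
  Position 9 '(': depth becomes 4
  Position 10 ')': depth becomes 3
  Position 11 ')': depth becomes 2
  Position 12 ')': depth becomes 1
  Position 13 ')': depth becomes 0
Maximum depth reached: 4

4


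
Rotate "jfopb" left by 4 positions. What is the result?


Input: "jfopb", rotate left by 4
First 4 characters: "jfop"
Remaining characters: "b"
Concatenate remaining + first: "b" + "jfop" = "bjfop"

bjfop


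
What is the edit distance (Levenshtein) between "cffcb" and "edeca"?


Computing edit distance: "cffcb" -> "edeca"
DP table:
           e    d    e    c    a
      0    1    2    3    4    5
  c   1    1    2    3    3    4
  f   2    2    2    3    4    4
  f   3    3    3    3    4    5
  c   4    4    4    4    3    4
  b   5    5    5    5    4    4
Edit distance = dp[5][5] = 4

4


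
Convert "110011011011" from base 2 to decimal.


Input: "110011011011" in base 2
Positional expansion:
  Digit '1' (value 1) x 2^11 = 2048
  Digit '1' (value 1) x 2^10 = 1024
  Digit '0' (value 0) x 2^9 = 0
  Digit '0' (value 0) x 2^8 = 0
  Digit '1' (value 1) x 2^7 = 128
  Digit '1' (value 1) x 2^6 = 64
  Digit '0' (value 0) x 2^5 = 0
  Digit '1' (value 1) x 2^4 = 16
  Digit '1' (value 1) x 2^3 = 8
  Digit '0' (value 0) x 2^2 = 0
  Digit '1' (value 1) x 2^1 = 2
  Digit '1' (value 1) x 2^0 = 1
Sum = 3291

3291


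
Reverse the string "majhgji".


Input: majhgji
Reading characters right to left:
  Position 6: 'i'
  Position 5: 'j'
  Position 4: 'g'
  Position 3: 'h'
  Position 2: 'j'
  Position 1: 'a'
  Position 0: 'm'
Reversed: ijghjam

ijghjam


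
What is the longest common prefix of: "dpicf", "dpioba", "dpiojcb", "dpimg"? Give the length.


Words: dpicf, dpioba, dpiojcb, dpimg
  Position 0: all 'd' => match
  Position 1: all 'p' => match
  Position 2: all 'i' => match
  Position 3: ('c', 'o', 'o', 'm') => mismatch, stop
LCP = "dpi" (length 3)

3


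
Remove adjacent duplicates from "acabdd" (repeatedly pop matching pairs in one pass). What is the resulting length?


Input: acabdd
Stack-based adjacent duplicate removal:
  Read 'a': push. Stack: a
  Read 'c': push. Stack: ac
  Read 'a': push. Stack: aca
  Read 'b': push. Stack: acab
  Read 'd': push. Stack: acabd
  Read 'd': matches stack top 'd' => pop. Stack: acab
Final stack: "acab" (length 4)

4


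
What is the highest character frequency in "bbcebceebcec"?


Input: bbcebceebcec
Character counts:
  'b': 4
  'c': 4
  'e': 4
Maximum frequency: 4

4


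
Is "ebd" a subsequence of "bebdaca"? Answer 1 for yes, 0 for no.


Check if "ebd" is a subsequence of "bebdaca"
Greedy scan:
  Position 0 ('b'): no match needed
  Position 1 ('e'): matches sub[0] = 'e'
  Position 2 ('b'): matches sub[1] = 'b'
  Position 3 ('d'): matches sub[2] = 'd'
  Position 4 ('a'): no match needed
  Position 5 ('c'): no match needed
  Position 6 ('a'): no match needed
All 3 characters matched => is a subsequence

1


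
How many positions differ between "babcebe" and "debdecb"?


Comparing "babcebe" and "debdecb" position by position:
  Position 0: 'b' vs 'd' => DIFFER
  Position 1: 'a' vs 'e' => DIFFER
  Position 2: 'b' vs 'b' => same
  Position 3: 'c' vs 'd' => DIFFER
  Position 4: 'e' vs 'e' => same
  Position 5: 'b' vs 'c' => DIFFER
  Position 6: 'e' vs 'b' => DIFFER
Positions that differ: 5

5


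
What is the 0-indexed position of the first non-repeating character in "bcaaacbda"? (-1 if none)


Input: bcaaacbda
Character frequencies:
  'a': 4
  'b': 2
  'c': 2
  'd': 1
Scanning left to right for freq == 1:
  Position 0 ('b'): freq=2, skip
  Position 1 ('c'): freq=2, skip
  Position 2 ('a'): freq=4, skip
  Position 3 ('a'): freq=4, skip
  Position 4 ('a'): freq=4, skip
  Position 5 ('c'): freq=2, skip
  Position 6 ('b'): freq=2, skip
  Position 7 ('d'): unique! => answer = 7

7


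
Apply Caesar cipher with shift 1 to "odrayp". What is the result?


Caesar cipher: shift "odrayp" by 1
  'o' (pos 14) + 1 = pos 15 = 'p'
  'd' (pos 3) + 1 = pos 4 = 'e'
  'r' (pos 17) + 1 = pos 18 = 's'
  'a' (pos 0) + 1 = pos 1 = 'b'
  'y' (pos 24) + 1 = pos 25 = 'z'
  'p' (pos 15) + 1 = pos 16 = 'q'
Result: pesbzq

pesbzq


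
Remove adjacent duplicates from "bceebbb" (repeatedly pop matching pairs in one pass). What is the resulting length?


Input: bceebbb
Stack-based adjacent duplicate removal:
  Read 'b': push. Stack: b
  Read 'c': push. Stack: bc
  Read 'e': push. Stack: bce
  Read 'e': matches stack top 'e' => pop. Stack: bc
  Read 'b': push. Stack: bcb
  Read 'b': matches stack top 'b' => pop. Stack: bc
  Read 'b': push. Stack: bcb
Final stack: "bcb" (length 3)

3


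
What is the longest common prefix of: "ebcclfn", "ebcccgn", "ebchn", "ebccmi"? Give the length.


Words: ebcclfn, ebcccgn, ebchn, ebccmi
  Position 0: all 'e' => match
  Position 1: all 'b' => match
  Position 2: all 'c' => match
  Position 3: ('c', 'c', 'h', 'c') => mismatch, stop
LCP = "ebc" (length 3)

3


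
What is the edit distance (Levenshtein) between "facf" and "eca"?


Computing edit distance: "facf" -> "eca"
DP table:
           e    c    a
      0    1    2    3
  f   1    1    2    3
  a   2    2    2    2
  c   3    3    2    3
  f   4    4    3    3
Edit distance = dp[4][3] = 3

3


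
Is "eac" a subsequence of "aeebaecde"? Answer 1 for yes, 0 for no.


Check if "eac" is a subsequence of "aeebaecde"
Greedy scan:
  Position 0 ('a'): no match needed
  Position 1 ('e'): matches sub[0] = 'e'
  Position 2 ('e'): no match needed
  Position 3 ('b'): no match needed
  Position 4 ('a'): matches sub[1] = 'a'
  Position 5 ('e'): no match needed
  Position 6 ('c'): matches sub[2] = 'c'
  Position 7 ('d'): no match needed
  Position 8 ('e'): no match needed
All 3 characters matched => is a subsequence

1


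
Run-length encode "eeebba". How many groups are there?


Input: eeebba
Scanning for consecutive runs:
  Group 1: 'e' x 3 (positions 0-2)
  Group 2: 'b' x 2 (positions 3-4)
  Group 3: 'a' x 1 (positions 5-5)
Total groups: 3

3


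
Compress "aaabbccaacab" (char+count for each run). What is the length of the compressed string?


Input: aaabbccaacab
Runs:
  'a' x 3 => "a3"
  'b' x 2 => "b2"
  'c' x 2 => "c2"
  'a' x 2 => "a2"
  'c' x 1 => "c1"
  'a' x 1 => "a1"
  'b' x 1 => "b1"
Compressed: "a3b2c2a2c1a1b1"
Compressed length: 14

14


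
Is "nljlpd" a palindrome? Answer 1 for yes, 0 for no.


Input: nljlpd
Reversed: dpljln
  Compare pos 0 ('n') with pos 5 ('d'): MISMATCH
  Compare pos 1 ('l') with pos 4 ('p'): MISMATCH
  Compare pos 2 ('j') with pos 3 ('l'): MISMATCH
Result: not a palindrome

0


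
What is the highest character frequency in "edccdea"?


Input: edccdea
Character counts:
  'a': 1
  'c': 2
  'd': 2
  'e': 2
Maximum frequency: 2

2


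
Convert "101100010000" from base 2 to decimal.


Input: "101100010000" in base 2
Positional expansion:
  Digit '1' (value 1) x 2^11 = 2048
  Digit '0' (value 0) x 2^10 = 0
  Digit '1' (value 1) x 2^9 = 512
  Digit '1' (value 1) x 2^8 = 256
  Digit '0' (value 0) x 2^7 = 0
  Digit '0' (value 0) x 2^6 = 0
  Digit '0' (value 0) x 2^5 = 0
  Digit '1' (value 1) x 2^4 = 16
  Digit '0' (value 0) x 2^3 = 0
  Digit '0' (value 0) x 2^2 = 0
  Digit '0' (value 0) x 2^1 = 0
  Digit '0' (value 0) x 2^0 = 0
Sum = 2832

2832


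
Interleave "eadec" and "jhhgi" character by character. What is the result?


Interleaving "eadec" and "jhhgi":
  Position 0: 'e' from first, 'j' from second => "ej"
  Position 1: 'a' from first, 'h' from second => "ah"
  Position 2: 'd' from first, 'h' from second => "dh"
  Position 3: 'e' from first, 'g' from second => "eg"
  Position 4: 'c' from first, 'i' from second => "ci"
Result: ejahdhegci

ejahdhegci


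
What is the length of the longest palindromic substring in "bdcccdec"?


Input: "bdcccdec"
Checking substrings for palindromes:
  [1:6] "dcccd" (len 5) => palindrome
  [2:5] "ccc" (len 3) => palindrome
  [2:4] "cc" (len 2) => palindrome
  [3:5] "cc" (len 2) => palindrome
Longest palindromic substring: "dcccd" with length 5

5


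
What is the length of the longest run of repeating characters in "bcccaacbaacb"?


Input: "bcccaacbaacb"
Scanning for longest run:
  Position 1 ('c'): new char, reset run to 1
  Position 2 ('c'): continues run of 'c', length=2
  Position 3 ('c'): continues run of 'c', length=3
  Position 4 ('a'): new char, reset run to 1
  Position 5 ('a'): continues run of 'a', length=2
  Position 6 ('c'): new char, reset run to 1
  Position 7 ('b'): new char, reset run to 1
  Position 8 ('a'): new char, reset run to 1
  Position 9 ('a'): continues run of 'a', length=2
  Position 10 ('c'): new char, reset run to 1
  Position 11 ('b'): new char, reset run to 1
Longest run: 'c' with length 3

3


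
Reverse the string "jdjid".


Input: jdjid
Reading characters right to left:
  Position 4: 'd'
  Position 3: 'i'
  Position 2: 'j'
  Position 1: 'd'
  Position 0: 'j'
Reversed: dijdj

dijdj


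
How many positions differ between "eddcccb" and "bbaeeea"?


Comparing "eddcccb" and "bbaeeea" position by position:
  Position 0: 'e' vs 'b' => DIFFER
  Position 1: 'd' vs 'b' => DIFFER
  Position 2: 'd' vs 'a' => DIFFER
  Position 3: 'c' vs 'e' => DIFFER
  Position 4: 'c' vs 'e' => DIFFER
  Position 5: 'c' vs 'e' => DIFFER
  Position 6: 'b' vs 'a' => DIFFER
Positions that differ: 7

7


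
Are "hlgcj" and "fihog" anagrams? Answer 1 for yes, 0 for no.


Strings: "hlgcj", "fihog"
Sorted first:  cghjl
Sorted second: fghio
Differ at position 0: 'c' vs 'f' => not anagrams

0


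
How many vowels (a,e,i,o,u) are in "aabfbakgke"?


Input: aabfbakgke
Checking each character:
  'a' at position 0: vowel (running total: 1)
  'a' at position 1: vowel (running total: 2)
  'b' at position 2: consonant
  'f' at position 3: consonant
  'b' at position 4: consonant
  'a' at position 5: vowel (running total: 3)
  'k' at position 6: consonant
  'g' at position 7: consonant
  'k' at position 8: consonant
  'e' at position 9: vowel (running total: 4)
Total vowels: 4

4


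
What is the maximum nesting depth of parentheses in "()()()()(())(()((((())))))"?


Input: "()()()()(())(()((((())))))"
Tracking depth:
  Position 0 '(': depth becomes 1
  Position 1 ')': depth becomes 0
  Position 2 '(': depth becomes 1
  Position 3 ')': depth becomes 0
  Position 4 '(': depth becomes 1
  Position 5 ')': depth becomes 0
  Position 6 '(': depth becomes 1
  Position 7 ')': depth becomes 0
  Position 8 '(': depth becomes 1
  Position 9 '(': depth becomes 2
  Position 10 ')': depth becomes 1
  Position 11 ')': depth becomes 0
  Position 12 '(': depth becomes 1
  Position 13 '(': depth becomes 2
  Position 14 ')': depth becomes 1
  Position 15 '(': depth becomes 2
  Position 16 '(': depth becomes 3
  Position 17 '(': depth becomes 4
  Position 18 '(': depth becomes 5
  Position 19 '(': depth becomes 6
  Position 20 ')': depth becomes 5
  Position 21 ')': depth becomes 4
  Position 22 ')': depth becomes 3
  Position 23 ')': depth becomes 2
  Position 24 ')': depth becomes 1
  Position 25 ')': depth becomes 0
Maximum depth reached: 6

6


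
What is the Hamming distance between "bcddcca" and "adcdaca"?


Comparing "bcddcca" and "adcdaca" position by position:
  Position 0: 'b' vs 'a' => differ
  Position 1: 'c' vs 'd' => differ
  Position 2: 'd' vs 'c' => differ
  Position 3: 'd' vs 'd' => same
  Position 4: 'c' vs 'a' => differ
  Position 5: 'c' vs 'c' => same
  Position 6: 'a' vs 'a' => same
Total differences (Hamming distance): 4

4


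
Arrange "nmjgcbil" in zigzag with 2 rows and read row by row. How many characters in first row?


Zigzag "nmjgcbil" into 2 rows:
Placing characters:
  'n' => row 0
  'm' => row 1
  'j' => row 0
  'g' => row 1
  'c' => row 0
  'b' => row 1
  'i' => row 0
  'l' => row 1
Rows:
  Row 0: "njci"
  Row 1: "mgbl"
First row length: 4

4


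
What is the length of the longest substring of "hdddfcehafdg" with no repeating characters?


Input: "hdddfcehafdg"
Sliding window (track last position of each char):
  Position 0 ('h'): window [0,0] length 1 -- new best
  Position 1 ('d'): window [0,1] length 2 -- new best
  Position 2 ('d'): repeat (last at 1), move window start to 2
  Position 2 ('d'): window [2,2] length 1
  Position 3 ('d'): repeat (last at 2), move window start to 3
  Position 3 ('d'): window [3,3] length 1
  Position 4 ('f'): window [3,4] length 2
  Position 5 ('c'): window [3,5] length 3 -- new best
  Position 6 ('e'): window [3,6] length 4 -- new best
  Position 7 ('h'): window [3,7] length 5 -- new best
  Position 8 ('a'): window [3,8] length 6 -- new best
  Position 9 ('f'): repeat (last at 4), move window start to 5
  Position 9 ('f'): window [5,9] length 5
  Position 10 ('d'): window [5,10] length 6
  Position 11 ('g'): window [5,11] length 7 -- new best
Longest substring with no repeats: "cehafdg" with length 7

7


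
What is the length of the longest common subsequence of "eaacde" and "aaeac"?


LCS of "eaacde" and "aaeac"
DP table:
           a    a    e    a    c
      0    0    0    0    0    0
  e   0    0    0    1    1    1
  a   0    1    1    1    2    2
  a   0    1    2    2    2    2
  c   0    1    2    2    2    3
  d   0    1    2    2    2    3
  e   0    1    2    3    3    3
LCS length = dp[6][5] = 3

3


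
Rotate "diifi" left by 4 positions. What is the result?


Input: "diifi", rotate left by 4
First 4 characters: "diif"
Remaining characters: "i"
Concatenate remaining + first: "i" + "diif" = "idiif"

idiif


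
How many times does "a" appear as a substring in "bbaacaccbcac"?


Searching for "a" in "bbaacaccbcac"
Scanning each position:
  Position 0: "b" => no
  Position 1: "b" => no
  Position 2: "a" => MATCH
  Position 3: "a" => MATCH
  Position 4: "c" => no
  Position 5: "a" => MATCH
  Position 6: "c" => no
  Position 7: "c" => no
  Position 8: "b" => no
  Position 9: "c" => no
  Position 10: "a" => MATCH
  Position 11: "c" => no
Total occurrences: 4

4


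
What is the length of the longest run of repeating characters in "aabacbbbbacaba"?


Input: "aabacbbbbacaba"
Scanning for longest run:
  Position 1 ('a'): continues run of 'a', length=2
  Position 2 ('b'): new char, reset run to 1
  Position 3 ('a'): new char, reset run to 1
  Position 4 ('c'): new char, reset run to 1
  Position 5 ('b'): new char, reset run to 1
  Position 6 ('b'): continues run of 'b', length=2
  Position 7 ('b'): continues run of 'b', length=3
  Position 8 ('b'): continues run of 'b', length=4
  Position 9 ('a'): new char, reset run to 1
  Position 10 ('c'): new char, reset run to 1
  Position 11 ('a'): new char, reset run to 1
  Position 12 ('b'): new char, reset run to 1
  Position 13 ('a'): new char, reset run to 1
Longest run: 'b' with length 4

4


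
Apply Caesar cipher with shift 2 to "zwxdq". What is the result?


Caesar cipher: shift "zwxdq" by 2
  'z' (pos 25) + 2 = pos 1 = 'b'
  'w' (pos 22) + 2 = pos 24 = 'y'
  'x' (pos 23) + 2 = pos 25 = 'z'
  'd' (pos 3) + 2 = pos 5 = 'f'
  'q' (pos 16) + 2 = pos 18 = 's'
Result: byzfs

byzfs


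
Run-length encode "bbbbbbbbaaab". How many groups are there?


Input: bbbbbbbbaaab
Scanning for consecutive runs:
  Group 1: 'b' x 8 (positions 0-7)
  Group 2: 'a' x 3 (positions 8-10)
  Group 3: 'b' x 1 (positions 11-11)
Total groups: 3

3


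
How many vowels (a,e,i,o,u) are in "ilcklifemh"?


Input: ilcklifemh
Checking each character:
  'i' at position 0: vowel (running total: 1)
  'l' at position 1: consonant
  'c' at position 2: consonant
  'k' at position 3: consonant
  'l' at position 4: consonant
  'i' at position 5: vowel (running total: 2)
  'f' at position 6: consonant
  'e' at position 7: vowel (running total: 3)
  'm' at position 8: consonant
  'h' at position 9: consonant
Total vowels: 3

3


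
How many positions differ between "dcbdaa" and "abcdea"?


Comparing "dcbdaa" and "abcdea" position by position:
  Position 0: 'd' vs 'a' => DIFFER
  Position 1: 'c' vs 'b' => DIFFER
  Position 2: 'b' vs 'c' => DIFFER
  Position 3: 'd' vs 'd' => same
  Position 4: 'a' vs 'e' => DIFFER
  Position 5: 'a' vs 'a' => same
Positions that differ: 4

4


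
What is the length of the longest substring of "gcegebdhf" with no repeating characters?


Input: "gcegebdhf"
Sliding window (track last position of each char):
  Position 0 ('g'): window [0,0] length 1 -- new best
  Position 1 ('c'): window [0,1] length 2 -- new best
  Position 2 ('e'): window [0,2] length 3 -- new best
  Position 3 ('g'): repeat (last at 0), move window start to 1
  Position 3 ('g'): window [1,3] length 3
  Position 4 ('e'): repeat (last at 2), move window start to 3
  Position 4 ('e'): window [3,4] length 2
  Position 5 ('b'): window [3,5] length 3
  Position 6 ('d'): window [3,6] length 4 -- new best
  Position 7 ('h'): window [3,7] length 5 -- new best
  Position 8 ('f'): window [3,8] length 6 -- new best
Longest substring with no repeats: "gebdhf" with length 6

6


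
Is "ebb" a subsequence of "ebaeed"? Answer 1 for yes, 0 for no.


Check if "ebb" is a subsequence of "ebaeed"
Greedy scan:
  Position 0 ('e'): matches sub[0] = 'e'
  Position 1 ('b'): matches sub[1] = 'b'
  Position 2 ('a'): no match needed
  Position 3 ('e'): no match needed
  Position 4 ('e'): no match needed
  Position 5 ('d'): no match needed
Only matched 2/3 characters => not a subsequence

0


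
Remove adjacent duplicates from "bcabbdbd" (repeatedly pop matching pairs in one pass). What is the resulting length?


Input: bcabbdbd
Stack-based adjacent duplicate removal:
  Read 'b': push. Stack: b
  Read 'c': push. Stack: bc
  Read 'a': push. Stack: bca
  Read 'b': push. Stack: bcab
  Read 'b': matches stack top 'b' => pop. Stack: bca
  Read 'd': push. Stack: bcad
  Read 'b': push. Stack: bcadb
  Read 'd': push. Stack: bcadbd
Final stack: "bcadbd" (length 6)

6


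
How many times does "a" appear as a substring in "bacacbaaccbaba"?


Searching for "a" in "bacacbaaccbaba"
Scanning each position:
  Position 0: "b" => no
  Position 1: "a" => MATCH
  Position 2: "c" => no
  Position 3: "a" => MATCH
  Position 4: "c" => no
  Position 5: "b" => no
  Position 6: "a" => MATCH
  Position 7: "a" => MATCH
  Position 8: "c" => no
  Position 9: "c" => no
  Position 10: "b" => no
  Position 11: "a" => MATCH
  Position 12: "b" => no
  Position 13: "a" => MATCH
Total occurrences: 6

6


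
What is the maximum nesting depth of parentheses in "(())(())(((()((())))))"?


Input: "(())(())(((()((())))))"
Tracking depth:
  Position 0 '(': depth becomes 1
  Position 1 '(': depth becomes 2
  Position 2 ')': depth becomes 1
  Position 3 ')': depth becomes 0
  Position 4 '(': depth becomes 1
  Position 5 '(': depth becomes 2
  Position 6 ')': depth becomes 1
  Position 7 ')': depth becomes 0
  Position 8 '(': depth becomes 1
  Position 9 '(': depth becomes 2
  Position 10 '(': depth becomes 3
  Position 11 '(': depth becomes 4
  Position 12 ')': depth becomes 3
  Position 13 '(': depth becomes 4
  Position 14 '(': depth becomes 5
  Position 15 '(': depth becomes 6
  Position 16 ')': depth becomes 5
  Position 17 ')': depth becomes 4
  Position 18 ')': depth becomes 3
  Position 19 ')': depth becomes 2
  Position 20 ')': depth becomes 1
  Position 21 ')': depth becomes 0
Maximum depth reached: 6

6


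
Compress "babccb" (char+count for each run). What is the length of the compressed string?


Input: babccb
Runs:
  'b' x 1 => "b1"
  'a' x 1 => "a1"
  'b' x 1 => "b1"
  'c' x 2 => "c2"
  'b' x 1 => "b1"
Compressed: "b1a1b1c2b1"
Compressed length: 10

10


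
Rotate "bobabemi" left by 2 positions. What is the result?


Input: "bobabemi", rotate left by 2
First 2 characters: "bo"
Remaining characters: "babemi"
Concatenate remaining + first: "babemi" + "bo" = "babemibo"

babemibo


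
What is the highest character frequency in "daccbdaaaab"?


Input: daccbdaaaab
Character counts:
  'a': 5
  'b': 2
  'c': 2
  'd': 2
Maximum frequency: 5

5


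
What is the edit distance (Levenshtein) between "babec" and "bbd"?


Computing edit distance: "babec" -> "bbd"
DP table:
           b    b    d
      0    1    2    3
  b   1    0    1    2
  a   2    1    1    2
  b   3    2    1    2
  e   4    3    2    2
  c   5    4    3    3
Edit distance = dp[5][3] = 3

3


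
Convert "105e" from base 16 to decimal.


Input: "105e" in base 16
Positional expansion:
  Digit '1' (value 1) x 16^3 = 4096
  Digit '0' (value 0) x 16^2 = 0
  Digit '5' (value 5) x 16^1 = 80
  Digit 'e' (value 14) x 16^0 = 14
Sum = 4190

4190


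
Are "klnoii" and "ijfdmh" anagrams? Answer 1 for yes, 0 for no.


Strings: "klnoii", "ijfdmh"
Sorted first:  iiklno
Sorted second: dfhijm
Differ at position 0: 'i' vs 'd' => not anagrams

0


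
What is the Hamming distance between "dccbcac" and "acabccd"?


Comparing "dccbcac" and "acabccd" position by position:
  Position 0: 'd' vs 'a' => differ
  Position 1: 'c' vs 'c' => same
  Position 2: 'c' vs 'a' => differ
  Position 3: 'b' vs 'b' => same
  Position 4: 'c' vs 'c' => same
  Position 5: 'a' vs 'c' => differ
  Position 6: 'c' vs 'd' => differ
Total differences (Hamming distance): 4

4


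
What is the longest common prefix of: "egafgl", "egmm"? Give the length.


Words: egafgl, egmm
  Position 0: all 'e' => match
  Position 1: all 'g' => match
  Position 2: ('a', 'm') => mismatch, stop
LCP = "eg" (length 2)

2


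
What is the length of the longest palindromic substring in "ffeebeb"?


Input: "ffeebeb"
Checking substrings for palindromes:
  [3:6] "ebe" (len 3) => palindrome
  [4:7] "beb" (len 3) => palindrome
  [0:2] "ff" (len 2) => palindrome
  [2:4] "ee" (len 2) => palindrome
Longest palindromic substring: "ebe" with length 3

3


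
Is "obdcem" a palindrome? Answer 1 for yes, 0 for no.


Input: obdcem
Reversed: mecdbo
  Compare pos 0 ('o') with pos 5 ('m'): MISMATCH
  Compare pos 1 ('b') with pos 4 ('e'): MISMATCH
  Compare pos 2 ('d') with pos 3 ('c'): MISMATCH
Result: not a palindrome

0


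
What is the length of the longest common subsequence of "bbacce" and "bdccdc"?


LCS of "bbacce" and "bdccdc"
DP table:
           b    d    c    c    d    c
      0    0    0    0    0    0    0
  b   0    1    1    1    1    1    1
  b   0    1    1    1    1    1    1
  a   0    1    1    1    1    1    1
  c   0    1    1    2    2    2    2
  c   0    1    1    2    3    3    3
  e   0    1    1    2    3    3    3
LCS length = dp[6][6] = 3

3


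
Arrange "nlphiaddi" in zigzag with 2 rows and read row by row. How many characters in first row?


Zigzag "nlphiaddi" into 2 rows:
Placing characters:
  'n' => row 0
  'l' => row 1
  'p' => row 0
  'h' => row 1
  'i' => row 0
  'a' => row 1
  'd' => row 0
  'd' => row 1
  'i' => row 0
Rows:
  Row 0: "npidi"
  Row 1: "lhad"
First row length: 5

5


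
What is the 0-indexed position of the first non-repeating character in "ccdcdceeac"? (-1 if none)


Input: ccdcdceeac
Character frequencies:
  'a': 1
  'c': 5
  'd': 2
  'e': 2
Scanning left to right for freq == 1:
  Position 0 ('c'): freq=5, skip
  Position 1 ('c'): freq=5, skip
  Position 2 ('d'): freq=2, skip
  Position 3 ('c'): freq=5, skip
  Position 4 ('d'): freq=2, skip
  Position 5 ('c'): freq=5, skip
  Position 6 ('e'): freq=2, skip
  Position 7 ('e'): freq=2, skip
  Position 8 ('a'): unique! => answer = 8

8


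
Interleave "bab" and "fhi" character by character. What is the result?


Interleaving "bab" and "fhi":
  Position 0: 'b' from first, 'f' from second => "bf"
  Position 1: 'a' from first, 'h' from second => "ah"
  Position 2: 'b' from first, 'i' from second => "bi"
Result: bfahbi

bfahbi


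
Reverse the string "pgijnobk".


Input: pgijnobk
Reading characters right to left:
  Position 7: 'k'
  Position 6: 'b'
  Position 5: 'o'
  Position 4: 'n'
  Position 3: 'j'
  Position 2: 'i'
  Position 1: 'g'
  Position 0: 'p'
Reversed: kbonjigp

kbonjigp


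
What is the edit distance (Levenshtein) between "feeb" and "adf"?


Computing edit distance: "feeb" -> "adf"
DP table:
           a    d    f
      0    1    2    3
  f   1    1    2    2
  e   2    2    2    3
  e   3    3    3    3
  b   4    4    4    4
Edit distance = dp[4][3] = 4

4


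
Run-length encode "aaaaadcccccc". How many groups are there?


Input: aaaaadcccccc
Scanning for consecutive runs:
  Group 1: 'a' x 5 (positions 0-4)
  Group 2: 'd' x 1 (positions 5-5)
  Group 3: 'c' x 6 (positions 6-11)
Total groups: 3

3


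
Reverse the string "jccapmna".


Input: jccapmna
Reading characters right to left:
  Position 7: 'a'
  Position 6: 'n'
  Position 5: 'm'
  Position 4: 'p'
  Position 3: 'a'
  Position 2: 'c'
  Position 1: 'c'
  Position 0: 'j'
Reversed: anmpaccj

anmpaccj


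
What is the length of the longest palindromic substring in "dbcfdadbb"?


Input: "dbcfdadbb"
Checking substrings for palindromes:
  [4:7] "dad" (len 3) => palindrome
  [7:9] "bb" (len 2) => palindrome
Longest palindromic substring: "dad" with length 3

3


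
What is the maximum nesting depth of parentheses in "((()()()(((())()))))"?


Input: "((()()()(((())()))))"
Tracking depth:
  Position 0 '(': depth becomes 1
  Position 1 '(': depth becomes 2
  Position 2 '(': depth becomes 3
  Position 3 ')': depth becomes 2
  Position 4 '(': depth becomes 3
  Position 5 ')': depth becomes 2
  Position 6 '(': depth becomes 3
  Position 7 ')': depth becomes 2
  Position 8 '(': depth becomes 3
  Position 9 '(': depth becomes 4
  Position 10 '(': depth becomes 5
  Position 11 '(': depth becomes 6
  Position 12 ')': depth becomes 5
  Position 13 ')': depth becomes 4
  Position 14 '(': depth becomes 5
  Position 15 ')': depth becomes 4
  Position 16 ')': depth becomes 3
  Position 17 ')': depth becomes 2
  Position 18 ')': depth becomes 1
  Position 19 ')': depth becomes 0
Maximum depth reached: 6

6


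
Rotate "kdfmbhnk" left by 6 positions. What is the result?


Input: "kdfmbhnk", rotate left by 6
First 6 characters: "kdfmbh"
Remaining characters: "nk"
Concatenate remaining + first: "nk" + "kdfmbh" = "nkkdfmbh"

nkkdfmbh


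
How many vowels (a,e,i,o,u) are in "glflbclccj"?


Input: glflbclccj
Checking each character:
  'g' at position 0: consonant
  'l' at position 1: consonant
  'f' at position 2: consonant
  'l' at position 3: consonant
  'b' at position 4: consonant
  'c' at position 5: consonant
  'l' at position 6: consonant
  'c' at position 7: consonant
  'c' at position 8: consonant
  'j' at position 9: consonant
Total vowels: 0

0


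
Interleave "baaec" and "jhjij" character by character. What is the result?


Interleaving "baaec" and "jhjij":
  Position 0: 'b' from first, 'j' from second => "bj"
  Position 1: 'a' from first, 'h' from second => "ah"
  Position 2: 'a' from first, 'j' from second => "aj"
  Position 3: 'e' from first, 'i' from second => "ei"
  Position 4: 'c' from first, 'j' from second => "cj"
Result: bjahajeicj

bjahajeicj


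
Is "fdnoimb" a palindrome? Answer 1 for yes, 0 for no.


Input: fdnoimb
Reversed: bmiondf
  Compare pos 0 ('f') with pos 6 ('b'): MISMATCH
  Compare pos 1 ('d') with pos 5 ('m'): MISMATCH
  Compare pos 2 ('n') with pos 4 ('i'): MISMATCH
Result: not a palindrome

0


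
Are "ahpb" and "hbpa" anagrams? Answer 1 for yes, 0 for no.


Strings: "ahpb", "hbpa"
Sorted first:  abhp
Sorted second: abhp
Sorted forms match => anagrams

1


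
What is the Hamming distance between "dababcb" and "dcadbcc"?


Comparing "dababcb" and "dcadbcc" position by position:
  Position 0: 'd' vs 'd' => same
  Position 1: 'a' vs 'c' => differ
  Position 2: 'b' vs 'a' => differ
  Position 3: 'a' vs 'd' => differ
  Position 4: 'b' vs 'b' => same
  Position 5: 'c' vs 'c' => same
  Position 6: 'b' vs 'c' => differ
Total differences (Hamming distance): 4

4


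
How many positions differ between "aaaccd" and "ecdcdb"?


Comparing "aaaccd" and "ecdcdb" position by position:
  Position 0: 'a' vs 'e' => DIFFER
  Position 1: 'a' vs 'c' => DIFFER
  Position 2: 'a' vs 'd' => DIFFER
  Position 3: 'c' vs 'c' => same
  Position 4: 'c' vs 'd' => DIFFER
  Position 5: 'd' vs 'b' => DIFFER
Positions that differ: 5

5


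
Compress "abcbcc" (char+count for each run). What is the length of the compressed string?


Input: abcbcc
Runs:
  'a' x 1 => "a1"
  'b' x 1 => "b1"
  'c' x 1 => "c1"
  'b' x 1 => "b1"
  'c' x 2 => "c2"
Compressed: "a1b1c1b1c2"
Compressed length: 10

10


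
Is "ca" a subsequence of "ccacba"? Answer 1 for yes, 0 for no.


Check if "ca" is a subsequence of "ccacba"
Greedy scan:
  Position 0 ('c'): matches sub[0] = 'c'
  Position 1 ('c'): no match needed
  Position 2 ('a'): matches sub[1] = 'a'
  Position 3 ('c'): no match needed
  Position 4 ('b'): no match needed
  Position 5 ('a'): no match needed
All 2 characters matched => is a subsequence

1


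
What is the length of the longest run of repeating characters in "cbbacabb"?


Input: "cbbacabb"
Scanning for longest run:
  Position 1 ('b'): new char, reset run to 1
  Position 2 ('b'): continues run of 'b', length=2
  Position 3 ('a'): new char, reset run to 1
  Position 4 ('c'): new char, reset run to 1
  Position 5 ('a'): new char, reset run to 1
  Position 6 ('b'): new char, reset run to 1
  Position 7 ('b'): continues run of 'b', length=2
Longest run: 'b' with length 2

2
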